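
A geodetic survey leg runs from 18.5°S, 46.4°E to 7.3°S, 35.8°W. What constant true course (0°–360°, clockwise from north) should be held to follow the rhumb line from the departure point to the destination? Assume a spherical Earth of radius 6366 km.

Δψ = ln[tan(π/4+φ₂/2)/tan(π/4+φ₁/2)] = +0.2009
Δλ = -1.4347 rad (taken the short way round)
course = atan2(Δλ, Δψ) = 277.97°

278.0°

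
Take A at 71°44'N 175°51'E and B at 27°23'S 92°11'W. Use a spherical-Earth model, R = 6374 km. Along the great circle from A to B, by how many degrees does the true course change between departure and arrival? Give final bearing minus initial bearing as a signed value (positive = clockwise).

Initial bearing θ₁ = atan2(sin Δλ cos φ₂, cos φ₁ sin φ₂ − sin φ₁ cos φ₂ cos Δλ) = 97.40°
Final bearing θ₂ = (initial bearing from the destination back to the start) + 180° = 159.51°
Δθ = θ₂ − θ₁ = +62.1°

+62.1°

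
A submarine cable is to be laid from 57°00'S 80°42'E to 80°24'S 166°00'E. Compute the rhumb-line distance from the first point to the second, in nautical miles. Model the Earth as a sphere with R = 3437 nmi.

Rhumb course C = atan2(Δλ, Δψ) with Δψ = ln[tan(π/4+φ₂/2)/tan(π/4+φ₁/2)] = -1.2606, Δλ = +1.4888 → C = 130.26°
d = R·|Δφ| / |cos C| = 3437·0.40841 / 0.64620 = 2172 nmi

2172 nmi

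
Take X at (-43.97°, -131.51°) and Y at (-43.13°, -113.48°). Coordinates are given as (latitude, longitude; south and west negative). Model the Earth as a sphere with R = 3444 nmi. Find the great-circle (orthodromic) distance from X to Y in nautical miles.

786 nmi

cos σ = sin φ₁ sin φ₂ + cos φ₁ cos φ₂ cos Δλ
      = sin(-43.97°)sin(-43.13°) + cos(-43.97°)cos(-43.13°)cos(18.03°) = 0.9741
σ = 13.069° → d = Rσ = 3444·0.22809 = 786 nmi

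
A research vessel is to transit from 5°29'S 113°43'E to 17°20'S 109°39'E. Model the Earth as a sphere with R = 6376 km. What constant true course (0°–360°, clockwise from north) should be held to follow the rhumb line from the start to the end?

Δψ = ln[tan(π/4+φ₂/2)/tan(π/4+φ₁/2)] = -0.2114
Δλ = -0.0710 rad (taken the short way round)
course = atan2(Δλ, Δψ) = 198.56°

198.6°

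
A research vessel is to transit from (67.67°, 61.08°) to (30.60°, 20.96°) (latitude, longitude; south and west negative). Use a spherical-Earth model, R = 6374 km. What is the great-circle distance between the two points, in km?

Haversine: a = sin²(Δφ/2)+cos φ₁ cos φ₂ sin²(Δλ/2) = 0.13953;  σ = 2·atan2(√a,√(1−a))
σ = 43.867° → d = Rσ = 6374·0.76563 = 4880 km

4880 km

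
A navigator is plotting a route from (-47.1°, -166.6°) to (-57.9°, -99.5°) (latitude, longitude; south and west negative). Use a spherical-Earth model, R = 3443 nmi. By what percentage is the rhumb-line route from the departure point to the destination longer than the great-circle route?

3.9%

Great circle: σ = 0.7055 rad → d_gc = Rσ = 2428.9 nmi
Rhumb: Δφ = -0.1885, Δλ = +1.1711, Δψ = -0.3117, q = Δφ/Δψ = 0.6048 → d_rh = R√(Δφ²+q²Δλ²) = 2523.4 nmi
Excess = (2523.4 − 2428.9) / 2428.9 = 94.5 / 2428.9 = 3.89% ≈ 3.9%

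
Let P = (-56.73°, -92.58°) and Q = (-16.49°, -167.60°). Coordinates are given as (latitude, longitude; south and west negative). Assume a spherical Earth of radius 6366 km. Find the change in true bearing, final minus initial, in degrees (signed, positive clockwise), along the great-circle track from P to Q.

Initial bearing θ₁ = atan2(sin Δλ cos φ₂, cos φ₁ sin φ₂ − sin φ₁ cos φ₂ cos Δλ) = 273.18°
Final bearing θ₂ = (initial bearing from the destination back to the start) + 180° = 325.16°
Δθ = θ₂ − θ₁ = +52.0°

+52.0°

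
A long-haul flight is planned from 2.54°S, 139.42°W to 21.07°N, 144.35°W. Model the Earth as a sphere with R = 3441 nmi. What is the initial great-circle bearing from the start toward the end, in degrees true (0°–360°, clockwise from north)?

348.7°

θ = atan2( sin Δλ·cos φ₂ ,  cos φ₁ sin φ₂ − sin φ₁ cos φ₂ cos Δλ )
  = atan2(-0.0802, +0.4004) = 348.67°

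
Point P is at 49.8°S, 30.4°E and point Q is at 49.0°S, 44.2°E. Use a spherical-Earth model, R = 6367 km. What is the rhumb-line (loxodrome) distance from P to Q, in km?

Δψ = ln[tan(π/4+φ₂/2)/tan(π/4+φ₁/2)] = +0.0215;  Δφ = +0.0140 rad,  Δλ = +0.2409 rad
q = Δφ/Δψ = 0.6508
d = R·√(Δφ² + q²Δλ²) = 6367·0.15736 = 1002 km

1002 km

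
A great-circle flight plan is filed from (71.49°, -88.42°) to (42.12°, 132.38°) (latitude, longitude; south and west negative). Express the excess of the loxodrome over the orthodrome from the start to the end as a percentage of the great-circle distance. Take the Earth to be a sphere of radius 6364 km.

22.7%

Great circle: σ = 1.0954 rad → d_gc = Rσ = 6970.8 km
Rhumb: Δφ = -0.5126, Δλ = -2.4295, Δψ = -1.0023, q = Δφ/Δψ = 0.5114 → d_rh = R√(Δφ²+q²Δλ²) = 8553.7 km
Excess = (8553.7 − 6970.8) / 6970.8 = 1582.9 / 6970.8 = 22.71% ≈ 22.7%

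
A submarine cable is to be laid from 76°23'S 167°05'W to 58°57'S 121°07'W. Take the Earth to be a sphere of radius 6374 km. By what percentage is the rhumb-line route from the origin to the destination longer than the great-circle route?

Great circle: σ = 0.4102 rad → d_gc = Rσ = 2614.6 km
Rhumb: Δφ = +0.3043, Δλ = +0.8023, Δψ = +0.8445, q = Δφ/Δψ = 0.3603 → d_rh = R√(Δφ²+q²Δλ²) = 2675.1 km
Excess = (2675.1 − 2614.6) / 2614.6 = 60.5 / 2614.6 = 2.31% ≈ 2.3%

2.3%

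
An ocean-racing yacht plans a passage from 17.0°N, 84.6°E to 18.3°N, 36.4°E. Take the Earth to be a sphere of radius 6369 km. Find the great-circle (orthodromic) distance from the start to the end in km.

Haversine: a = sin²(Δφ/2)+cos φ₁ cos φ₂ sin²(Δλ/2) = 0.15151;  σ = 2·atan2(√a,√(1−a))
σ = 45.815° → d = Rσ = 6369·0.79963 = 5093 km

5093 km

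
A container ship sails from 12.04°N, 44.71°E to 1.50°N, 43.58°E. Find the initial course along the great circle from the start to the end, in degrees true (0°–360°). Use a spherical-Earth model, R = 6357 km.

186.2°

θ = atan2( sin Δλ·cos φ₂ ,  cos φ₁ sin φ₂ − sin φ₁ cos φ₂ cos Δλ )
  = atan2(-0.0197, -0.1829) = 186.15°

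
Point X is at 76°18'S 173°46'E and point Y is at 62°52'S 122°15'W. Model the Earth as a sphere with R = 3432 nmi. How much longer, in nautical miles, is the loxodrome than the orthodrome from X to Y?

Great circle: cos σ = sin φ₁ sin φ₂ + cos φ₁ cos φ₂ cos Δλ,  σ = 0.4226 rad → d_gc = 1450.5 nmi
Rhumb line: Δψ = +0.6975, q = Δφ/Δψ = 0.3361, d_rh = R√(Δφ²+q²Δλ²) = 1518.9 nmi
Excess = 1518.9 − 1450.5 = 68.4 ≈ 68 nmi

68 nmi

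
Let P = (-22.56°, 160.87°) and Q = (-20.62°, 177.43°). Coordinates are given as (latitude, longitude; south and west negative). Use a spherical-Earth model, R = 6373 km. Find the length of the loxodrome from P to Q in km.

Δψ = ln[tan(π/4+φ₂/2)/tan(π/4+φ₁/2)] = +0.0364;  Δφ = +0.0339 rad,  Δλ = +0.2890 rad
q = Δφ/Δψ = 0.9298
d = R·√(Δφ² + q²Δλ²) = 6373·0.27086 = 1726 km

1726 km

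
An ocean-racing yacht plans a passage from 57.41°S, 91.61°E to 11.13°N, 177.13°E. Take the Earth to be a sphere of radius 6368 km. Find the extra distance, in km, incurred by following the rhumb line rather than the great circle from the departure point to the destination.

252 km

Great circle: cos σ = sin φ₁ sin φ₂ + cos φ₁ cos φ₂ cos Δλ,  σ = 1.6925 rad → d_gc = 10777.5637 km
Rhumb line: Δψ = +1.4254, q = Δφ/Δψ = 0.8393, d_rh = R√(Δφ²+q²Δλ²) = 11030.0636 km
Excess = 11030.0636 − 10777.5637 = 252.4999 ≈ 252 km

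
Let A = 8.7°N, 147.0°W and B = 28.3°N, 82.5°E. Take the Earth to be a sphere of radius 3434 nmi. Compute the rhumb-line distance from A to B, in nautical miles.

Rhumb course C = atan2(Δλ, Δψ) with Δψ = ln[tan(π/4+φ₂/2)/tan(π/4+φ₁/2)] = +0.3629, Δλ = -2.2777 → C = 279.05°
d = R·|Δφ| / |cos C| = 3434·0.34208 / 0.15735 = 7466 nmi

7466 nmi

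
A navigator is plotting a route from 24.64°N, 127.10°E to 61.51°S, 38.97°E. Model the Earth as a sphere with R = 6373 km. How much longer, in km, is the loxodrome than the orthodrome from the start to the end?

Great circle: cos σ = sin φ₁ sin φ₂ + cos φ₁ cos φ₂ cos Δλ,  σ = 1.9308 rad → d_gc = 12305.0 km
Rhumb line: Δψ = -1.8149, q = Δφ/Δψ = 0.8285, d_rh = R√(Δφ²+q²Δλ²) = 12561.1 km
Excess = 12561.1 − 12305.0 = 256.1 ≈ 256 km

256 km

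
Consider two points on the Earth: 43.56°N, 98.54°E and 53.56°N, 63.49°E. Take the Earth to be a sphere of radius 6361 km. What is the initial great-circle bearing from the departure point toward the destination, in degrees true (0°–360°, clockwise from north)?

N = sin Δλ·cos φ₂ = -0.3411;  D = cos φ₁ sin φ₂ − sin φ₁ cos φ₂ cos Δλ = +0.2479
initial course = atan2(N, D) = 306.00°

306.0°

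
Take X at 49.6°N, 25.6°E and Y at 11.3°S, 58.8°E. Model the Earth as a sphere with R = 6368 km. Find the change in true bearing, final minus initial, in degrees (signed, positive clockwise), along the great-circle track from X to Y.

Initial bearing θ₁ = atan2(sin Δλ cos φ₂, cos φ₁ sin φ₂ − sin φ₁ cos φ₂ cos Δλ) = 144.47°
Final bearing θ₂ = (initial bearing from the destination back to the start) + 180° = 157.41°
Δθ = θ₂ − θ₁ = +12.9°

+12.9°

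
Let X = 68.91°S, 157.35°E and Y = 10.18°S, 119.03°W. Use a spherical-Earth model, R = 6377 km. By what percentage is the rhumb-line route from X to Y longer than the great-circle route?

4.7%

Great circle: σ = 1.3651 rad → d_gc = Rσ = 8705.2 km
Rhumb: Δφ = +1.0250, Δλ = +1.4594, Δψ = +1.5026, q = Δφ/Δψ = 0.6822 → d_rh = R√(Δφ²+q²Δλ²) = 9112.5 km
Excess = (9112.5 − 8705.2) / 8705.2 = 407.3 / 8705.2 = 4.68% ≈ 4.7%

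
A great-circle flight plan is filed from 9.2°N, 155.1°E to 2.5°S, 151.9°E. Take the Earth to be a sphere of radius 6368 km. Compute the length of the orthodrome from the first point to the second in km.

cos σ = sin φ₁ sin φ₂ + cos φ₁ cos φ₂ cos Δλ
      = sin(9.20°)sin(-2.50°) + cos(9.20°)cos(-2.50°)cos(-3.20°) = 0.9777
σ = 12.127° → d = Rσ = 6368·0.21165 = 1348 km

1348 km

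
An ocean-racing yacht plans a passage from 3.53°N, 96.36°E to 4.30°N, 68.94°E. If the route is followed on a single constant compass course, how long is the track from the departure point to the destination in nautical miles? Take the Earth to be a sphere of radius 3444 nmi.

1645 nmi

Δψ = ln[tan(π/4+φ₂/2)/tan(π/4+φ₁/2)] = +0.0135;  Δφ = +0.0134 rad,  Δλ = -0.4786 rad
q = Δφ/Δψ = 0.9977
d = R·√(Δφ² + q²Δλ²) = 3444·0.47764 = 1645 nmi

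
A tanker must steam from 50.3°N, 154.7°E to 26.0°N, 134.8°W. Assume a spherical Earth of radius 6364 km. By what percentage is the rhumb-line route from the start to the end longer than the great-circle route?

Great circle: σ = 1.0135 rad → d_gc = Rσ = 6449.7 km
Rhumb: Δφ = -0.4241, Δλ = +1.2305, Δψ = -0.5486, q = Δφ/Δψ = 0.7730 → d_rh = R√(Δφ²+q²Δλ²) = 6627.8 km
Excess = (6627.8 − 6449.7) / 6449.7 = 178.1 / 6449.7 = 2.76% ≈ 2.8%

2.8%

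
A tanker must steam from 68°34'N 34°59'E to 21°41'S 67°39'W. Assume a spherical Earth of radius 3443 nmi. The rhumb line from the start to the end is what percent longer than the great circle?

4.4%

Great circle: σ = 2.0022 rad → d_gc = Rσ = 6893.7 nmi
Rhumb: Δφ = -1.5752, Δλ = -1.7913, Δψ = -2.0525, q = Δφ/Δψ = 0.7674 → d_rh = R√(Δφ²+q²Δλ²) = 7198.2 nmi
Excess = (7198.2 − 6893.7) / 6893.7 = 304.5 / 6893.7 = 4.42% ≈ 4.4%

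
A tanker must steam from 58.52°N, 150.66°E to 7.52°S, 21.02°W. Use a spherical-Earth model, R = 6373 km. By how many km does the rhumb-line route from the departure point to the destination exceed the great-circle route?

3069 km

Great circle: cos σ = sin φ₁ sin φ₂ + cos φ₁ cos φ₂ cos Δλ,  σ = 2.2445 rad → d_gc = 14304.1 km
Rhumb line: Δψ = -1.3980, q = Δφ/Δψ = 0.8245, d_rh = R√(Δφ²+q²Δλ²) = 17373.0 km
Excess = 17373.0 − 14304.1 = 3068.9 ≈ 3069 km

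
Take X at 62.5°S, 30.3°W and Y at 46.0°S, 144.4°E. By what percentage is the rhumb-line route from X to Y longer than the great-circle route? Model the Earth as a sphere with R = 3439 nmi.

42.4%

Great circle: σ = 1.2465 rad → d_gc = Rσ = 4286.6 nmi
Rhumb: Δφ = +0.2880, Δλ = +3.0491, Δψ = +0.5015, q = Δφ/Δψ = 0.5743 → d_rh = R√(Δφ²+q²Δλ²) = 6102.8 nmi
Excess = (6102.8 − 4286.6) / 4286.6 = 1816.2 / 4286.6 = 42.37% ≈ 42.4%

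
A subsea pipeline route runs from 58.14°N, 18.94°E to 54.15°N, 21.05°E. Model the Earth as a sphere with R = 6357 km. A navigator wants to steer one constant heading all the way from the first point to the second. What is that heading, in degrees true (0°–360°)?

Meridional parts: M(φ₁)=+1.2538, M(φ₂)=+1.1286 → ΔM = -0.1251;  Δλ = +0.0368 rad
tan C = Δλ / ΔM = -0.2943 → C = 163.60°

163.6°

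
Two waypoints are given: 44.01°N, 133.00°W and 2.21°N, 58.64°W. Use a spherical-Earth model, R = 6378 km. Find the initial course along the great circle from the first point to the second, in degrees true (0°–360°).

N = sin Δλ·cos φ₂ = +0.9623;  D = cos φ₁ sin φ₂ − sin φ₁ cos φ₂ cos Δλ = -0.1594
initial course = atan2(N, D) = 99.41°

99.4°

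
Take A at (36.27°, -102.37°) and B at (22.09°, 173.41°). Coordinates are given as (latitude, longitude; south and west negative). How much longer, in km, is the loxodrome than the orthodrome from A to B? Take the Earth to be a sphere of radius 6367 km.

212 km

Great circle: cos σ = sin φ₁ sin φ₂ + cos φ₁ cos φ₂ cos Δλ,  σ = 1.2685 rad → d_gc = 8076.6 km
Rhumb line: Δψ = -0.2846, q = Δφ/Δψ = 0.8695, d_rh = R√(Δφ²+q²Δλ²) = 8288.4 km
Excess = 8288.4 − 8076.6 = 211.8 ≈ 212 km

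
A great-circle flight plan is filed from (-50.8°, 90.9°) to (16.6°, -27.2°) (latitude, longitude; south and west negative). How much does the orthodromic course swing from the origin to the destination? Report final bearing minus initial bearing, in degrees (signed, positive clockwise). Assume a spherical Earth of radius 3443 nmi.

Initial bearing θ₁ = atan2(sin Δλ cos φ₂, cos φ₁ sin φ₂ − sin φ₁ cos φ₂ cos Δλ) = 258.68°
Final bearing θ₂ = (initial bearing from the destination back to the start) + 180° = 319.71°
Δθ = θ₂ − θ₁ = +61.0°

+61.0°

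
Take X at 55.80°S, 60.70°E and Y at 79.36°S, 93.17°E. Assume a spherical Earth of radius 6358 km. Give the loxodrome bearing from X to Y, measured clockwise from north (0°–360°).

Δψ = ln[tan(π/4+φ₂/2)/tan(π/4+φ₁/2)] = -1.1950
Δλ = +0.5667 rad (taken the short way round)
course = atan2(Δλ, Δψ) = 154.63°

154.6°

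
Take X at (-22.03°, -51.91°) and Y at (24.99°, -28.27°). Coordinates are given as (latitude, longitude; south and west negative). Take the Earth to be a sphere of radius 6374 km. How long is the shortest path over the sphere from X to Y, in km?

5821 km

Haversine: a = sin²(Δφ/2)+cos φ₁ cos φ₂ sin²(Δλ/2) = 0.19438;  σ = 2·atan2(√a,√(1−a))
σ = 52.321° → d = Rσ = 6374·0.91318 = 5821 km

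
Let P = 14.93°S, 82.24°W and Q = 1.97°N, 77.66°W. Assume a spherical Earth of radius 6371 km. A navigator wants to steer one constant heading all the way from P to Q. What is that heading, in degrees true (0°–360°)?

15.0°

Meridional parts: M(φ₁)=-0.2636, M(φ₂)=+0.0344 → ΔM = +0.2980;  Δλ = +0.0799 rad
tan C = Δλ / ΔM = +0.2683 → C = 15.02°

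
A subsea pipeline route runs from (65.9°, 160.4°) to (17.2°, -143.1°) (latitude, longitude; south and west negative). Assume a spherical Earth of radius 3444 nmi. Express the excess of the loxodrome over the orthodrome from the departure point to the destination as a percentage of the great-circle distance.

2.1%

Great circle: σ = 1.0642 rad → d_gc = Rσ = 3665.0 nmi
Rhumb: Δφ = -0.8500, Δλ = +0.9861, Δψ = -1.2395, q = Δφ/Δψ = 0.6858 → d_rh = R√(Δφ²+q²Δλ²) = 3740.8 nmi
Excess = (3740.8 − 3665.0) / 3665.0 = 75.8 / 3665.0 = 2.07% ≈ 2.1%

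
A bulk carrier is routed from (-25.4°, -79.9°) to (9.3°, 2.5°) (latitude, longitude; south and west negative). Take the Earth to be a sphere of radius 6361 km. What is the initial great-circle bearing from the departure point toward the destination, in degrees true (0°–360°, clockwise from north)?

78.3°

θ = atan2( sin Δλ·cos φ₂ ,  cos φ₁ sin φ₂ − sin φ₁ cos φ₂ cos Δλ )
  = atan2(+0.9782, +0.2020) = 78.33°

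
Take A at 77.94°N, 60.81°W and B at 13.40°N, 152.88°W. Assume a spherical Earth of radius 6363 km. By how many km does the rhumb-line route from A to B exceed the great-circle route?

585 km

Great circle: cos σ = sin φ₁ sin φ₂ + cos φ₁ cos φ₂ cos Δλ,  σ = 1.3497 rad → d_gc = 8588.2 km
Rhumb line: Δψ = -2.0117, q = Δφ/Δψ = 0.5599, d_rh = R√(Δφ²+q²Δλ²) = 9173.4 km
Excess = 9173.4 − 8588.2 = 585.2 ≈ 585 km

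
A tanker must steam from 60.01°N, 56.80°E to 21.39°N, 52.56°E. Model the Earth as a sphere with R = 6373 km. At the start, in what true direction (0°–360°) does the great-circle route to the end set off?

N = sin Δλ·cos φ₂ = -0.0688;  D = cos φ₁ sin φ₂ − sin φ₁ cos φ₂ cos Δλ = -0.6219
initial course = atan2(N, D) = 186.32°

186.3°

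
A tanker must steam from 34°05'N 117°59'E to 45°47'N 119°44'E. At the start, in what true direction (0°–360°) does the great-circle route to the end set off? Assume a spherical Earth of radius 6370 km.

6.0°

N = sin Δλ·cos φ₂ = +0.0213;  D = cos φ₁ sin φ₂ − sin φ₁ cos φ₂ cos Δλ = +0.2030
initial course = atan2(N, D) = 5.99°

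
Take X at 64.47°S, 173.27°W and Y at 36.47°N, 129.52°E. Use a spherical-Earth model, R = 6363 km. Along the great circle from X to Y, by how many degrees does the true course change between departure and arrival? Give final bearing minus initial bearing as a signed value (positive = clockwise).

Initial bearing θ₁ = atan2(sin Δλ cos φ₂, cos φ₁ sin φ₂ − sin φ₁ cos φ₂ cos Δλ) = 313.84°
Final bearing θ₂ = (initial bearing from the destination back to the start) + 180° = 337.26°
Δθ = θ₂ − θ₁ = +23.4°

+23.4°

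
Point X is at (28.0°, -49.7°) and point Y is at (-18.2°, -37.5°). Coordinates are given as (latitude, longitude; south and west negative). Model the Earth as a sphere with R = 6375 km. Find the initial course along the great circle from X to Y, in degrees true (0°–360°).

164.2°

N = sin Δλ·cos φ₂ = +0.2008;  D = cos φ₁ sin φ₂ − sin φ₁ cos φ₂ cos Δλ = -0.7117
initial course = atan2(N, D) = 164.25°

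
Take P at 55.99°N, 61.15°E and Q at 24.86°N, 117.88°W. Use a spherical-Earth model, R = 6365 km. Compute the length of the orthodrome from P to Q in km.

cos σ = sin φ₁ sin φ₂ + cos φ₁ cos φ₂ cos Δλ
      = sin(55.99°)sin(24.86°) + cos(55.99°)cos(24.86°)cos(-179.03°) = -0.1589
σ = 99.146° → d = Rσ = 6365·1.73042 = 11014 km

11014 km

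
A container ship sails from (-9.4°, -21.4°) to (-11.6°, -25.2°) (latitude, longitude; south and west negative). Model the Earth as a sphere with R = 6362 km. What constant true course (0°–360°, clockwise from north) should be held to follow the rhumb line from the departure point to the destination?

Δψ = ln[tan(π/4+φ₂/2)/tan(π/4+φ₁/2)] = -0.0391
Δλ = -0.0663 rad (taken the short way round)
course = atan2(Δλ, Δψ) = 239.51°

239.5°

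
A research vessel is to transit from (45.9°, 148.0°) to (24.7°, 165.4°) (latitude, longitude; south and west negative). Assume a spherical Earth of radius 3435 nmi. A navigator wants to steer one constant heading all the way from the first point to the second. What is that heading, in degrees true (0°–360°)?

146.5°

Δψ = ln[tan(π/4+φ₂/2)/tan(π/4+φ₁/2)] = -0.4587
Δλ = +0.3037 rad (taken the short way round)
course = atan2(Δλ, Δψ) = 146.49°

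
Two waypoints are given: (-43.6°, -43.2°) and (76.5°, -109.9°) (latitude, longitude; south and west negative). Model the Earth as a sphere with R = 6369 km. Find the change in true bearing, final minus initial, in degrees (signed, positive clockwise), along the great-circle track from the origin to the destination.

At departure: θ₁ = atan2(sin Δλ cos φ₂, cos φ₁ sin φ₂ − sin φ₁ cos φ₂ cos Δλ) = 344.40°
At arrival: θ₂ = atan2(sin Δλ cos φ₁, −cos φ₂ sin φ₁ + sin φ₂ cos φ₁ cos Δλ) = 303.46°
Δθ = θ₂ − θ₁ = -40.9°

-40.9°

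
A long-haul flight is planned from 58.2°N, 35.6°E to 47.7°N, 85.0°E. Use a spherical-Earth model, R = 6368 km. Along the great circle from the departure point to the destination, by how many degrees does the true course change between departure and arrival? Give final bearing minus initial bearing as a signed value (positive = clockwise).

+40.5°

Initial bearing θ₁ = atan2(sin Δλ cos φ₂, cos φ₁ sin φ₂ − sin φ₁ cos φ₂ cos Δλ) = 88.04°
Final bearing θ₂ = (initial bearing from the destination back to the start) + 180° = 128.51°
Δθ = θ₂ − θ₁ = +40.5°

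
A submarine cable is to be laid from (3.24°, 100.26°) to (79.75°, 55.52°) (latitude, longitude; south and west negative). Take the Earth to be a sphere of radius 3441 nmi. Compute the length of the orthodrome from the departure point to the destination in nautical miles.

4776 nmi

Haversine: a = sin²(Δφ/2)+cos φ₁ cos φ₂ sin²(Δλ/2) = 0.40910;  σ = 2·atan2(√a,√(1−a))
σ = 79.525° → d = Rσ = 3441·1.38797 = 4776 nmi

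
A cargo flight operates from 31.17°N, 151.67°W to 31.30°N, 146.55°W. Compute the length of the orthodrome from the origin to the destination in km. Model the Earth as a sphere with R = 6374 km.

487 km

Haversine: a = sin²(Δφ/2)+cos φ₁ cos φ₂ sin²(Δλ/2) = 0.00146;  σ = 2·atan2(√a,√(1−a))
σ = 4.379° → d = Rσ = 6374·0.07643 = 487 km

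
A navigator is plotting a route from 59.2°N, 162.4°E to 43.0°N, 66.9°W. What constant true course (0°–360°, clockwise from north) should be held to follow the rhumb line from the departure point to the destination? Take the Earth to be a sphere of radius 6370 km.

101.3°

Meridional parts: M(φ₁)=+1.2894, M(φ₂)=+0.8328 → ΔM = -0.4565;  Δλ = +2.2811 rad
tan C = Δλ / ΔM = -4.9968 → C = 101.32°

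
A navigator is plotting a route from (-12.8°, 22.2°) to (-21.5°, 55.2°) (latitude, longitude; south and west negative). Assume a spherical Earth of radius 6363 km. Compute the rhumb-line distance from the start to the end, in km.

3629 km

Δψ = ln[tan(π/4+φ₂/2)/tan(π/4+φ₁/2)] = -0.1591;  Δφ = -0.1518 rad,  Δλ = +0.5760 rad
q = Δφ/Δψ = 0.9544
d = R·√(Δφ² + q²Δλ²) = 6363·0.57031 = 3629 km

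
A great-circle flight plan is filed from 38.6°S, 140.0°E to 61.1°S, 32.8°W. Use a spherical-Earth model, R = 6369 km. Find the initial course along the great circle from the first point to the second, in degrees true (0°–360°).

183.5°

θ = atan2( sin Δλ·cos φ₂ ,  cos φ₁ sin φ₂ − sin φ₁ cos φ₂ cos Δλ )
  = atan2(-0.0606, -0.9833) = 183.52°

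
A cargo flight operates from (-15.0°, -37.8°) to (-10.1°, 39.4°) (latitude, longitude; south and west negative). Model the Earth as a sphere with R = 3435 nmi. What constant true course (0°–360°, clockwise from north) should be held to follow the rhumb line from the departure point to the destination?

86.3°

Meridional parts: M(φ₁)=-0.2648, M(φ₂)=-0.1772 → ΔM = +0.0876;  Δλ = +1.3474 rad
tan C = Δλ / ΔM = +15.3735 → C = 86.28°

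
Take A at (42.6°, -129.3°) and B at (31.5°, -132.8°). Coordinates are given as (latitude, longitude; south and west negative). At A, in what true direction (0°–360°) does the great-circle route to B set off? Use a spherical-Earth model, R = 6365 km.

195.2°

N = sin Δλ·cos φ₂ = -0.0521;  D = cos φ₁ sin φ₂ − sin φ₁ cos φ₂ cos Δλ = -0.1914
initial course = atan2(N, D) = 195.21°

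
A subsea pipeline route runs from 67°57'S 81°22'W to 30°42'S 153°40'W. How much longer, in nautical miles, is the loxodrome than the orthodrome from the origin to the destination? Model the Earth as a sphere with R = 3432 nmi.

142 nmi

Great circle: cos σ = sin φ₁ sin φ₂ + cos φ₁ cos φ₂ cos Δλ,  σ = 0.9627 rad → d_gc = 3303.8 nmi
Rhumb line: Δψ = +1.0721, q = Δφ/Δψ = 0.6064, d_rh = R√(Δφ²+q²Δλ²) = 3446.0 nmi
Excess = 3446.0 − 3303.8 = 142.2 ≈ 142 nmi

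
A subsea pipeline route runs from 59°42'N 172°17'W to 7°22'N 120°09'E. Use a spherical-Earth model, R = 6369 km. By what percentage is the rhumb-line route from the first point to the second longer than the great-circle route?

2.2%

Great circle: σ = 1.2644 rad → d_gc = Rσ = 8052.8 km
Rhumb: Δφ = -0.9134, Δλ = -1.1793, Δψ = -1.1776, q = Δφ/Δψ = 0.7756 → d_rh = R√(Δφ²+q²Δλ²) = 8232.8 km
Excess = (8232.8 − 8052.8) / 8052.8 = 180.0 / 8052.8 = 2.24% ≈ 2.2%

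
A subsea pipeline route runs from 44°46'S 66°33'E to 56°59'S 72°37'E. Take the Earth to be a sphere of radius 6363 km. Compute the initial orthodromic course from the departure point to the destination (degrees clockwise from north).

164.9°

θ = atan2( sin Δλ·cos φ₂ ,  cos φ₁ sin φ₂ − sin φ₁ cos φ₂ cos Δλ )
  = atan2(+0.0576, -0.2138) = 164.92°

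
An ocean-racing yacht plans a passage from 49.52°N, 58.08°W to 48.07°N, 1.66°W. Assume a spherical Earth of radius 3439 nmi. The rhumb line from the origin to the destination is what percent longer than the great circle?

2.4%

Great circle: σ = 0.6337 rad → d_gc = Rσ = 2179.4 nmi
Rhumb: Δφ = -0.0253, Δλ = +0.9847, Δψ = -0.0384, q = Δφ/Δψ = 0.6587 → d_rh = R√(Δφ²+q²Δλ²) = 2232.3 nmi
Excess = (2232.3 − 2179.4) / 2179.4 = 52.9 / 2179.4 = 2.43% ≈ 2.4%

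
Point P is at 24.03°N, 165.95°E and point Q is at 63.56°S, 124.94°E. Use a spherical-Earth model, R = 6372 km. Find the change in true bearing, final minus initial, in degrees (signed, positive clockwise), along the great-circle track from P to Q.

+19.9°

At departure: θ₁ = atan2(sin Δλ cos φ₂, cos φ₁ sin φ₂ − sin φ₁ cos φ₂ cos Δλ) = 197.02°
At arrival: θ₂ = atan2(sin Δλ cos φ₁, −cos φ₂ sin φ₁ + sin φ₂ cos φ₁ cos Δλ) = 216.89°
Δθ = θ₂ − θ₁ = +19.9°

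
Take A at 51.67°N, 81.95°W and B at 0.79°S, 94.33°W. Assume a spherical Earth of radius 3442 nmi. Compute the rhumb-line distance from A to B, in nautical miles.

Δψ = ln[tan(π/4+φ₂/2)/tan(π/4+φ₁/2)] = -1.0706;  Δφ = -0.9156 rad,  Δλ = -0.2161 rad
q = Δφ/Δψ = 0.8552
d = R·√(Δφ² + q²Δλ²) = 3442·0.93406 = 3215 nmi

3215 nmi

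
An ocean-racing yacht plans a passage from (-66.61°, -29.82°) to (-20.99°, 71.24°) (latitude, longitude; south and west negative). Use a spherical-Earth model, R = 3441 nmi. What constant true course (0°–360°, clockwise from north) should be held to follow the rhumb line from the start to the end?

Meridional parts: M(φ₁)=-1.5750, M(φ₂)=-0.3748 → ΔM = +1.2002;  Δλ = +1.7638 rad
tan C = Δλ / ΔM = +1.4696 → C = 55.77°

55.8°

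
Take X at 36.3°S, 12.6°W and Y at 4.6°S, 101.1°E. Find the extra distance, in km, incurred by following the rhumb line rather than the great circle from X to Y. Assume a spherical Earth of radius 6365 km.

Great circle: cos σ = sin φ₁ sin φ₂ + cos φ₁ cos φ₂ cos Δλ,  σ = 1.8498 rad → d_gc = 11774.1 km
Rhumb line: Δψ = +0.6004, q = Δφ/Δψ = 0.9215, d_rh = R√(Δφ²+q²Δλ²) = 12160.7 km
Excess = 12160.7 − 11774.1 = 386.6 ≈ 387 km

387 km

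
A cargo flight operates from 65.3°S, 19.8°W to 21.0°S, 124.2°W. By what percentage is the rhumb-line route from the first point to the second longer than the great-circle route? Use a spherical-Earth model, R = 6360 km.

8.5%

Great circle: σ = 1.3402 rad → d_gc = Rσ = 8523.6 km
Rhumb: Δφ = +0.7732, Δλ = -1.8221, Δψ = +1.1439, q = Δφ/Δψ = 0.6759 → d_rh = R√(Δφ²+q²Δλ²) = 9248.6 km
Excess = (9248.6 − 8523.6) / 8523.6 = 725.0 / 8523.6 = 8.51% ≈ 8.5%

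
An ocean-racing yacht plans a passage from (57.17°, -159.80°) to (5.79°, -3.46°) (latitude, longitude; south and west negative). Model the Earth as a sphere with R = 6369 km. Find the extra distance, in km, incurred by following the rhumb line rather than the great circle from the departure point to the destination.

Great circle: cos σ = sin φ₁ sin φ₂ + cos φ₁ cos φ₂ cos Δλ,  σ = 1.9925 rad → d_gc = 12689.9 km
Rhumb line: Δψ = -1.1209, q = Δφ/Δψ = 0.8000, d_rh = R√(Δφ²+q²Δλ²) = 15030.8 km
Excess = 15030.8 − 12689.9 = 2340.9 ≈ 2341 km

2341 km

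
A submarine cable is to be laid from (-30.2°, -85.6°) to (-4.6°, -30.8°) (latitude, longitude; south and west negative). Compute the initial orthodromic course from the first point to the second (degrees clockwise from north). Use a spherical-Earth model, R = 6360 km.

θ = atan2( sin Δλ·cos φ₂ ,  cos φ₁ sin φ₂ − sin φ₁ cos φ₂ cos Δλ )
  = atan2(+0.8145, +0.2197) = 74.90°

74.9°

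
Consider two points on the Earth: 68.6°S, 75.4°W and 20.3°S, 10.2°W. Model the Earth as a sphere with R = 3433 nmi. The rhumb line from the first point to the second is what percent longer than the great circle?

3.1%

Great circle: σ = 1.0854 rad → d_gc = Rσ = 3726.2 nmi
Rhumb: Δφ = +0.8430, Δλ = +1.1380, Δψ = +1.3043, q = Δφ/Δψ = 0.6463 → d_rh = R√(Δφ²+q²Δλ²) = 3840.6 nmi
Excess = (3840.6 − 3726.2) / 3726.2 = 114.4 / 3726.2 = 3.07% ≈ 3.1%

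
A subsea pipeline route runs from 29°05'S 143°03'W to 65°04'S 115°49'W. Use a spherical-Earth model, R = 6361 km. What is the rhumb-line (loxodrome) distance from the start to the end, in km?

4441 km

Rhumb course C = atan2(Δλ, Δψ) with Δψ = ln[tan(π/4+φ₂/2)/tan(π/4+φ₁/2)] = -0.9783, Δλ = +0.4753 → C = 154.09°
d = R·|Δφ| / |cos C| = 6361·0.62803 / 0.89946 = 4441 km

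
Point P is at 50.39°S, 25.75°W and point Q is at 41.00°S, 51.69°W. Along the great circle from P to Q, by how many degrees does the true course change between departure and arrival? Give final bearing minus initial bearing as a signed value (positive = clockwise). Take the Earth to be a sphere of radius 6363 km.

Initial bearing θ₁ = atan2(sin Δλ cos φ₂, cos φ₁ sin φ₂ − sin φ₁ cos φ₂ cos Δλ) = 287.58°
Final bearing θ₂ = (initial bearing from the destination back to the start) + 180° = 306.36°
Δθ = θ₂ − θ₁ = +18.8°

+18.8°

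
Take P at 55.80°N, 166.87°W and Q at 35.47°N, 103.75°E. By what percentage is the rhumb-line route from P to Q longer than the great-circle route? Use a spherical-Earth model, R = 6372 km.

Great circle: σ = 1.0646 rad → d_gc = Rσ = 6783.4 km
Rhumb: Δφ = -0.3548, Δλ = -1.5600, Δψ = -0.5159, q = Δφ/Δψ = 0.6877 → d_rh = R√(Δφ²+q²Δλ²) = 7200.2 km
Excess = (7200.2 − 6783.4) / 6783.4 = 416.8 / 6783.4 = 6.14% ≈ 6.1%

6.1%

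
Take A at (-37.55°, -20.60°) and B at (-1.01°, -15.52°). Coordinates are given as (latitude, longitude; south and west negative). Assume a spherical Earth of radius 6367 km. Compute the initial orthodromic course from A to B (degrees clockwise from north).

N = sin Δλ·cos φ₂ = +0.0885;  D = cos φ₁ sin φ₂ − sin φ₁ cos φ₂ cos Δλ = +0.5930
initial course = atan2(N, D) = 8.49°

8.5°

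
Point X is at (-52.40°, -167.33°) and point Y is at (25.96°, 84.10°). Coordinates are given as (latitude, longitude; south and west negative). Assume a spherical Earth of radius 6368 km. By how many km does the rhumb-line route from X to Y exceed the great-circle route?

Great circle: cos σ = sin φ₁ sin φ₂ + cos φ₁ cos φ₂ cos Δλ,  σ = 2.1194 rad → d_gc = 13496.5 km
Rhumb line: Δψ = +1.5470, q = Δφ/Δψ = 0.8841, d_rh = R√(Δφ²+q²Δλ²) = 13771.4 km
Excess = 13771.4 − 13496.5 = 274.9 ≈ 275 km

275 km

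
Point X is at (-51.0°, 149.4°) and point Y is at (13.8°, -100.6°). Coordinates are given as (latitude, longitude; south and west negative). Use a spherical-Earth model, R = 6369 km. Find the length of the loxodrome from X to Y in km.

Δψ = ln[tan(π/4+φ₂/2)/tan(π/4+φ₁/2)] = +1.2813;  Δφ = +1.1310 rad,  Δλ = +1.9199 rad
q = Δφ/Δψ = 0.8826
d = R·√(Δφ² + q²Δλ²) = 6369·2.03731 = 12976 km

12976 km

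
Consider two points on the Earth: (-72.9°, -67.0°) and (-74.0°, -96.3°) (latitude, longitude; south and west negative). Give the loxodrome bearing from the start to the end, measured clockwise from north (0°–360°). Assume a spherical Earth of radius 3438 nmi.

262.5°

Δψ = ln[tan(π/4+φ₂/2)/tan(π/4+φ₁/2)] = -0.0674
Δλ = -0.5114 rad (taken the short way round)
course = atan2(Δλ, Δψ) = 262.49°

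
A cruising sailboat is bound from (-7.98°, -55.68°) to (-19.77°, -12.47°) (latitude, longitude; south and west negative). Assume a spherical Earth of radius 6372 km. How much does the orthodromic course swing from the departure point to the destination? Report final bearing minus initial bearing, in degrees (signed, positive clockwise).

Initial bearing θ₁ = atan2(sin Δλ cos φ₂, cos φ₁ sin φ₂ − sin φ₁ cos φ₂ cos Δλ) = 110.41°
Final bearing θ₂ = (initial bearing from the destination back to the start) + 180° = 99.50°
Δθ = θ₂ − θ₁ = -10.9°

-10.9°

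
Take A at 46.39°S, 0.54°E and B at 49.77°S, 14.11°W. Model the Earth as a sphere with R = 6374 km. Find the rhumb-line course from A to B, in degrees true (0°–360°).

Δψ = ln[tan(π/4+φ₂/2)/tan(π/4+φ₁/2)] = -0.0883
Δλ = -0.2557 rad (taken the short way round)
course = atan2(Δλ, Δψ) = 250.94°

250.9°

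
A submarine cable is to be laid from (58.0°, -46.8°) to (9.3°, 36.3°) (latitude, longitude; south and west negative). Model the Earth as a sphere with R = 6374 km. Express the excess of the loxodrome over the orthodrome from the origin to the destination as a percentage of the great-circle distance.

3.5%

Great circle: σ = 1.3696 rad → d_gc = Rσ = 8729.6 km
Rhumb: Δφ = -0.8500, Δλ = +1.4504, Δψ = -1.0861, q = Δφ/Δψ = 0.7826 → d_rh = R√(Δφ²+q²Δλ²) = 9038.3 km
Excess = (9038.3 − 8729.6) / 8729.6 = 308.7 / 8729.6 = 3.54% ≈ 3.5%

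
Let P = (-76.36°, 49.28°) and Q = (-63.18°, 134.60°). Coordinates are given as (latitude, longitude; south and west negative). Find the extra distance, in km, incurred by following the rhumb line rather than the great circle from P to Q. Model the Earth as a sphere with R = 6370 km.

279 km

Great circle: cos σ = sin φ₁ sin φ₂ + cos φ₁ cos φ₂ cos Δλ,  σ = 0.5034 rad → d_gc = 3206.8 km
Rhumb line: Δψ = +0.6899, q = Δφ/Δψ = 0.3334, d_rh = R√(Δφ²+q²Δλ²) = 3485.8 km
Excess = 3485.8 − 3206.8 = 279.0 ≈ 279 km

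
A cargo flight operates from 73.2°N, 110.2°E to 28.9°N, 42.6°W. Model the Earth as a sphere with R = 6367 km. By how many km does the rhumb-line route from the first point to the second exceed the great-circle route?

Great circle: cos σ = sin φ₁ sin φ₂ + cos φ₁ cos φ₂ cos Δλ,  σ = 1.3309 rad → d_gc = 8473.9 km
Rhumb line: Δψ = -1.3855, q = Δφ/Δψ = 0.5580, d_rh = R√(Δφ²+q²Δλ²) = 10677.9 km
Excess = 10677.9 − 8473.9 = 2204.0 ≈ 2204 km

2204 km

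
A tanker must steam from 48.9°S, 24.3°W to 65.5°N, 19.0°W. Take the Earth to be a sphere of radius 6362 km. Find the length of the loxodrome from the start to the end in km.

Δψ = ln[tan(π/4+φ₂/2)/tan(π/4+φ₁/2)] = +2.5084;  Δφ = +1.9967 rad,  Δλ = +0.0925 rad
q = Δφ/Δψ = 0.7960
d = R·√(Δφ² + q²Δλ²) = 6362·1.99801 = 12711 km

12711 km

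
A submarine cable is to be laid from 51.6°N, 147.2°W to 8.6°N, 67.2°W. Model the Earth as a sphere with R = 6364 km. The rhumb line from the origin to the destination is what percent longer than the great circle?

2.6%

Great circle: σ = 1.3450 rad → d_gc = Rσ = 8559.9 km
Rhumb: Δφ = -0.7505, Δλ = +1.3963, Δψ = -0.9042, q = Δφ/Δψ = 0.8300 → d_rh = R√(Δφ²+q²Δλ²) = 8786.7 km
Excess = (8786.7 − 8559.9) / 8559.9 = 226.8 / 8559.9 = 2.6496% ≈ 2.6%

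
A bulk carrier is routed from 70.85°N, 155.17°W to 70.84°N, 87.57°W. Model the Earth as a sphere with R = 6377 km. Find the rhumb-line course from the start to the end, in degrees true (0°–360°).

90.0°

Δψ = ln[tan(π/4+φ₂/2)/tan(π/4+φ₁/2)] = -0.0005
Δλ = +1.1798 rad (taken the short way round)
course = atan2(Δλ, Δψ) = 90.03°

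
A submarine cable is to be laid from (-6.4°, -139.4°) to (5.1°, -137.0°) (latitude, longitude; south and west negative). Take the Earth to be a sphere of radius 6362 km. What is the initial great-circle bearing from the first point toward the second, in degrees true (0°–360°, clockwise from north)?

N = sin Δλ·cos φ₂ = +0.0417;  D = cos φ₁ sin φ₂ − sin φ₁ cos φ₂ cos Δλ = +0.1993
initial course = atan2(N, D) = 11.82°

11.8°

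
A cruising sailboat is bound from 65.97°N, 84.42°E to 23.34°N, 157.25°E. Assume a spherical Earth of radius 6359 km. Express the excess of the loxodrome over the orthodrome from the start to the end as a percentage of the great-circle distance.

3.9%

Great circle: σ = 1.0790 rad → d_gc = Rσ = 6861.2 km
Rhumb: Δφ = -0.7440, Δλ = +1.2711, Δψ = -1.1281, q = Δφ/Δψ = 0.6595 → d_rh = R√(Δφ²+q²Δλ²) = 7127.7 km
Excess = (7127.7 − 6861.2) / 6861.2 = 266.5 / 6861.2 = 3.88% ≈ 3.9%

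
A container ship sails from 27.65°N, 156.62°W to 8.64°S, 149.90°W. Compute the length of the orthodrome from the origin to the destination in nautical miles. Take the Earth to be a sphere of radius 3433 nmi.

cos σ = sin φ₁ sin φ₂ + cos φ₁ cos φ₂ cos Δλ
      = sin(27.65°)sin(-8.64°) + cos(27.65°)cos(-8.64°)cos(6.72°) = 0.8000
σ = 36.868° → d = Rσ = 3433·0.64348 = 2209 nmi

2209 nmi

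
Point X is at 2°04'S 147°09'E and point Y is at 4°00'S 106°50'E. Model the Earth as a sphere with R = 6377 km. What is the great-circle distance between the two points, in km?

cos σ = sin φ₁ sin φ₂ + cos φ₁ cos φ₂ cos Δλ
      = sin(-2.07°)sin(-4.00°) + cos(-2.07°)cos(-4.00°)cos(-40.32°) = 0.7626
σ = 40.302° → d = Rσ = 6377·0.70341 = 4486 km

4486 km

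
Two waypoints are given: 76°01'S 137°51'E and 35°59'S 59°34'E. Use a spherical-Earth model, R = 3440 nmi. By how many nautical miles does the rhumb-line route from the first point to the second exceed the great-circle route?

Great circle: cos σ = sin φ₁ sin φ₂ + cos φ₁ cos φ₂ cos Δλ,  σ = 0.9149 rad → d_gc = 3147.4 nmi
Rhumb line: Δψ = +1.4246, q = Δφ/Δψ = 0.4905, d_rh = R√(Δφ²+q²Δλ²) = 3330.3 nmi
Excess = 3330.3 − 3147.4 = 182.9 ≈ 183 nmi

183 nmi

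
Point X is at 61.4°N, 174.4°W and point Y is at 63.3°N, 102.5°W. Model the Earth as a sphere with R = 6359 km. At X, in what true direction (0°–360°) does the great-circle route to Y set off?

θ = atan2( sin Δλ·cos φ₂ ,  cos φ₁ sin φ₂ − sin φ₁ cos φ₂ cos Δλ )
  = atan2(+0.4271, +0.3051) = 54.46°

54.5°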